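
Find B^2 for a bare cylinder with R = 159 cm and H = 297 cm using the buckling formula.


B^2 = (2.405/R)^2 + (pi/H)^2
B^2 = (2.405/159)^2 + (pi/297)^2
B^2 = 3.4068e-04 /cm^2

3.4068e-04


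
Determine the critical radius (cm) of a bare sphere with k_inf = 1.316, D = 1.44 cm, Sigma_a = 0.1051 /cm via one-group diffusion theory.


L^2 = D / Sigma_a = 1.44 / 0.1051 = 13.70124 cm^2
B_m^2 = (k_inf - 1) / L^2 = (1.316 - 1) / 13.70124 = 0.02306361 /cm^2
For a bare sphere: B_g = pi/R, so R_c = pi / sqrt(B_m^2)
R_c = pi / sqrt(0.02306361) = 20.686 cm

20.686


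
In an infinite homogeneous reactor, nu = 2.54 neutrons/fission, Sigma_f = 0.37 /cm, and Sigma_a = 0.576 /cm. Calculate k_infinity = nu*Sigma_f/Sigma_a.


k_inf = nu * Sigma_f / Sigma_a
k_inf = 2.54 * 0.37 / 0.576
k_inf = 1.6316

1.6316


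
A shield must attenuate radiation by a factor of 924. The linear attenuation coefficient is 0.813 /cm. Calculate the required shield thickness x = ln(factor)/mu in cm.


x = ln(factor) / mu
x = ln(924) / 0.813
x = 8.3994 cm

8.3994


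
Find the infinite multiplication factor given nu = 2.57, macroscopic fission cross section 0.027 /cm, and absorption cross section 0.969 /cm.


k_inf = nu * Sigma_f / Sigma_a
k_inf = 2.57 * 0.027 / 0.969
k_inf = 0.071610

0.071610


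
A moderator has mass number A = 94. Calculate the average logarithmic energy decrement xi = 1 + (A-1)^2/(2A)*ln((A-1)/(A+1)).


xi = 1 + (A-1)^2/(2A) * ln((A-1)/(A+1))
xi = 1 + (94-1)^2/(2*94) * ln((94-1)/(94 +1))
xi = 0.021126

0.021126


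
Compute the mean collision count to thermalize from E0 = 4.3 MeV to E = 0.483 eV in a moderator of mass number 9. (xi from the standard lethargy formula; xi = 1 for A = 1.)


xi = 1 + (A-1)^2/(2A)*ln((A-1)/(A+1)) = 0.2066007 (for A = 9)
n = ln(E0/E) / xi
n = ln(4.3e6 / 0.483) / 0.2066007
n = ln(8.902692e+06) / 0.2066007 = 77.453

77.453


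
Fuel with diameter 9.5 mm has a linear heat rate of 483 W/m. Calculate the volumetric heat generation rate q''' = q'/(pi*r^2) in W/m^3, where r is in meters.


r = D / 2 / 1000 = 9.5 / 2 / 1000 = 0.00475 m
q''' = q' / (pi * r^2)
q''' = 483 / (pi * 0.00475^2)
q''' = 6.8141e+06 W/m^3

6.8141e+06


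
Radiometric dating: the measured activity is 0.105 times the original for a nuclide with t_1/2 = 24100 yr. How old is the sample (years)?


lambda = ln(2) / t_half = ln(2) / 24100 = 2.876129e-05 /yr
t = -ln(A/A0) / lambda
t = -ln(0.105) / 2.876129e-05
t = 78362 yr

78362


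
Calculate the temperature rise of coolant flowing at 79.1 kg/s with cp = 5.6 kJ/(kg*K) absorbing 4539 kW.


dT = Q / (m_dot * cp)
dT = 4539 / (79.1 * 5.6)
dT = 10.247 C

10.247


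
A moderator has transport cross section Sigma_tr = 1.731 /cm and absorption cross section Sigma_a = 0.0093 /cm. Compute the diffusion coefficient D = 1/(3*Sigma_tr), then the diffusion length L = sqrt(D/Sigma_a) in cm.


D = 1 / (3 * Sigma_tr) = 1 / (3 * 1.731) = 0.1925669 cm
L = sqrt(D / Sigma_a)
L = sqrt(0.1925669 / 0.0093)
L = 4.5504 cm

4.5504


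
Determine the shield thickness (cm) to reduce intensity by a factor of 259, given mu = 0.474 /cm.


x = ln(factor) / mu
x = ln(259) / 0.474
x = 11.723 cm

11.723


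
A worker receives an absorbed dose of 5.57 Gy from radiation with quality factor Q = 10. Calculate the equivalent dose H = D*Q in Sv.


H = D * Q
H = 5.57 * 10
H = 55.700 Sv

55.700


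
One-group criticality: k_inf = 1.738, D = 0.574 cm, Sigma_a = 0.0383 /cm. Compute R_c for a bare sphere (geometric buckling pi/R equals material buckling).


L^2 = D / Sigma_a = 0.574 / 0.0383 = 14.98695 cm^2
B_m^2 = (k_inf - 1) / L^2 = (1.738 - 1) / 14.98695 = 0.04924284 /cm^2
For a bare sphere: B_g = pi/R, so R_c = pi / sqrt(B_m^2)
R_c = pi / sqrt(0.04924284) = 14.157 cm

14.157


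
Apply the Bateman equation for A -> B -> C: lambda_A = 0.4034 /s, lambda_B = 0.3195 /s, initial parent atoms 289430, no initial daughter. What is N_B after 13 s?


N_B(t) = lambda_A * N_A0 / (lambda_B - lambda_A) * [exp(-lambda_A*t) - exp(-lambda_B*t)]
exp(-0.4034*13) = 0.005278042; exp(-0.3195*13) = 0.01570934
N_B = 0.4034 * 289430 / (0.3195 - 0.4034) * (0.005278042 - 0.01570934)
N_B = 14516

14516


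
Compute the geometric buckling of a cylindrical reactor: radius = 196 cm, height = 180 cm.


B^2 = (2.405/R)^2 + (pi/H)^2
B^2 = (2.405/196)^2 + (pi/180)^2
B^2 = 4.5518e-04 /cm^2

4.5518e-04


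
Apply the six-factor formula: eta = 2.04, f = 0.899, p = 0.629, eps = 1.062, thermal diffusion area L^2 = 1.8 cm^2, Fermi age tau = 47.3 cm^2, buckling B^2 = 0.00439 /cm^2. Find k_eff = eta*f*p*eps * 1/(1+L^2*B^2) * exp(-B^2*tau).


k_inf = eta*f*p*eps = 2.04*0.899*0.629*1.062 = 1.225082
P_TNL = 1/(1 + L^2*B^2) = 1/(1 + 1.8*0.00439) = 0.9921600
P_FNL = exp(-B^2*tau) = exp(-0.00439*47.3) = 0.8124938
k_eff = k_inf * P_TNL * P_FNL = 1.225082 * 0.9921600 * 0.8124938
k_eff = 0.98757

0.98757


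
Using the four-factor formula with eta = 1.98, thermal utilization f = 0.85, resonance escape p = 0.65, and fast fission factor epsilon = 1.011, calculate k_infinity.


k_inf = eta * f * p * epsilon
k_inf = 1.98 * 0.85 * 0.65 * 1.011
k_inf = 1.1060

1.1060


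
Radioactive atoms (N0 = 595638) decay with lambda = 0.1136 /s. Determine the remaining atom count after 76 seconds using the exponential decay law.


N = N0 * exp(-lambda * t)
N = 595638 * exp(-0.1136 * 76)
N = 106.04

106.04


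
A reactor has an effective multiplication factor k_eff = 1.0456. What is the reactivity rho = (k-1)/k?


rho = (k_eff - 1) / k_eff
rho = (1.0456 - 1) / 1.0456
rho = 0.043611

0.043611


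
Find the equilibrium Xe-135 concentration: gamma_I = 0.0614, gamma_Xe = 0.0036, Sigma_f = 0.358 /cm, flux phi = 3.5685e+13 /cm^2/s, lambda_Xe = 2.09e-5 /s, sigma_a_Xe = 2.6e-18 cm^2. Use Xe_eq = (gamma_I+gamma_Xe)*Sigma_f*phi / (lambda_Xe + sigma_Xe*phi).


Xe_eq = (gamma_I + gamma_Xe) * Sigma_f * phi / (lambda_Xe + sigma_Xe * phi)
Numerator = (0.0614 + 0.0036) * 0.358 * 3.5685e+13 = 8.303900e+11
Denominator = 2.09e-5 + 2.6e-18 * 3.5685e+13 = 1.136810e-04
Xe_eq = 8.303900e+11 / 1.136810e-04 = 7.3046e+15 /cm^3

7.3046e+15


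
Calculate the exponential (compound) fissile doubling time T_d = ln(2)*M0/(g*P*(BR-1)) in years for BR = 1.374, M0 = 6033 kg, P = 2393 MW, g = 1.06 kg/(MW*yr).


Breeding gain G = BR - 1 = 1.374 - 1 = 0.374
Fissile production rate = g * P * G = 1.06 * 2393 * 0.374 = 948.68092 kg/yr
T_d = ln(2) * M0 / (g * P * G)
T_d = ln(2) * 6033 / 948.68092 = 4.4080 yr

4.4080


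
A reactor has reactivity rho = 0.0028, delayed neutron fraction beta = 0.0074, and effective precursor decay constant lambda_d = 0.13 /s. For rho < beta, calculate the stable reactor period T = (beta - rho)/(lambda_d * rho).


T = (beta - rho) / (lambda_d * rho)
T = (0.0074 - 0.0028) / (0.13 * 0.0028)
T = 12.637 s

12.637


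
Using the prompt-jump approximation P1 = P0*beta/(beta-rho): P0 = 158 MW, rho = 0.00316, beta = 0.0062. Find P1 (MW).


P1/P0 = beta / (beta - rho)
P1/P0 = 0.0062 / (0.0062 - 0.00316) = 2.039474
P1 = 158 * 2.039474 = 322.24 MW

322.24


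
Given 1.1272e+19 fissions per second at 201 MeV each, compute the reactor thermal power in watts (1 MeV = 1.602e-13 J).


P = fission_rate * E_MeV * 1.602e-13
P = 1.1272e+19 * 201 * 1.602e-13
P = 3.6296e+08 W

3.6296e+08


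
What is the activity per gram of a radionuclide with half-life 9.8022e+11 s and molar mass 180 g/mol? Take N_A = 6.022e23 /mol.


lambda = ln(2) / t_half = ln(2) / 9.8022e+11 = 7.071343e-13 /s
SA = lambda * N_A / M
SA = 7.071343e-13 * 6.022e23 / 180
SA = 2.3658e+09 Bq/g

2.3658e+09


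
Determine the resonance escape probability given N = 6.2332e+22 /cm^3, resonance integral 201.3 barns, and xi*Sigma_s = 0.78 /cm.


p = exp(-N * I * 1e-24 / (xi*Sigma_s))
p = exp(-6.2332e+22 * 201.3 * 1e-24 / 0.78)
p = 1.0322e-07

1.0322e-07


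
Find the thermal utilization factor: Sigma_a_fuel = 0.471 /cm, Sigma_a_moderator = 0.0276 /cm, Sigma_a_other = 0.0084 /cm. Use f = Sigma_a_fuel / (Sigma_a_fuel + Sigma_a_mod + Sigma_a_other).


f = Sigma_a_fuel / (Sigma_a_fuel + Sigma_a_mod + Sigma_a_other)
f = 0.471 / (0.471 + 0.0276 + 0.0084)
f = 0.92899

0.92899


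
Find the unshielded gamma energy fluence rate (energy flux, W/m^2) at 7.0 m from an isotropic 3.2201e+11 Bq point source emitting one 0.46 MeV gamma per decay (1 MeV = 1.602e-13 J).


psi = A * E * 1.602e-13 / (4*pi*r^2)
psi = 3.2201e+11 * 0.46 * 1.602e-13 / (4*pi*7.0^2)
psi = 3.8538e-05 W/m^2

3.8538e-05


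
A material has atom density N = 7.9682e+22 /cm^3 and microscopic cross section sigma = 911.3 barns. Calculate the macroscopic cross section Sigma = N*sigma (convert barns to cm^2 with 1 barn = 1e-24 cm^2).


Sigma = N * sigma_barns * 1e-24
Sigma = 7.9682e+22 * 911.3 * 1e-24
Sigma = 72.614 /cm

72.614


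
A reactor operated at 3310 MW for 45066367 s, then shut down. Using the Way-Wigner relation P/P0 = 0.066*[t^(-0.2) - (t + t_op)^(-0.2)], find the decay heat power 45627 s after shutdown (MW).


P/P0 = 0.066 * [t^(-0.2) - (t + t_op)^(-0.2)]
P/P0 = 0.066 * [45627^(-0.2) - (45627 + 45066367)^(-0.2)]
P/P0 = 0.066 * [0.1169919 - 0.02945382] = 0.005777513
P = 3310 * 0.005777513 = 19.124 MW

19.124


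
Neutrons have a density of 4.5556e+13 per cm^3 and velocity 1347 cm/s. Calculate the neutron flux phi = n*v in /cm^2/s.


phi = n * v
phi = 4.5556e+13 * 1347
phi = 6.1364e+16 /cm^2/s

6.1364e+16


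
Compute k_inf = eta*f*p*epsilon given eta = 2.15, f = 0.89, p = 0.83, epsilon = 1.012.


k_inf = eta * f * p * epsilon
k_inf = 2.15 * 0.89 * 0.83 * 1.012
k_inf = 1.6073

1.6073


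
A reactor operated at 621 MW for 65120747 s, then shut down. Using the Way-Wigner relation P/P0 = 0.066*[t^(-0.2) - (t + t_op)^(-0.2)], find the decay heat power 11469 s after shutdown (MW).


P/P0 = 0.066 * [t^(-0.2) - (t + t_op)^(-0.2)]
P/P0 = 0.066 * [11469^(-0.2) - (11469 + 65120747)^(-0.2)]
P/P0 = 0.066 * [0.1542037 - 0.02736786] = 0.008371165
P = 621 * 0.008371165 = 5.1985 MW

5.1985


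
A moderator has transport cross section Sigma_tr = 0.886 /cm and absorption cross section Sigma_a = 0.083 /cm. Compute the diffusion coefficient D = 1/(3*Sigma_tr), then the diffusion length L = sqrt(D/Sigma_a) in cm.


D = 1 / (3 * Sigma_tr) = 1 / (3 * 0.886) = 0.3762227 cm
L = sqrt(D / Sigma_a)
L = sqrt(0.3762227 / 0.083)
L = 2.1290 cm

2.1290


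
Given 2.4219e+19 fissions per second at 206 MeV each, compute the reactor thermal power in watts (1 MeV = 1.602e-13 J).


P = fission_rate * E_MeV * 1.602e-13
P = 2.4219e+19 * 206 * 1.602e-13
P = 7.9926e+08 W

7.9926e+08


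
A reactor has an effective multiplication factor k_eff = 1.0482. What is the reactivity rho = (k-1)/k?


rho = (k_eff - 1) / k_eff
rho = (1.0482 - 1) / 1.0482
rho = 0.045984

0.045984


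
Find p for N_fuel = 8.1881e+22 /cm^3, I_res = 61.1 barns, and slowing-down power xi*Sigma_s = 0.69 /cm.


p = exp(-N * I * 1e-24 / (xi*Sigma_s))
p = exp(-8.1881e+22 * 61.1 * 1e-24 / 0.69)
p = 7.0973e-04

7.0973e-04


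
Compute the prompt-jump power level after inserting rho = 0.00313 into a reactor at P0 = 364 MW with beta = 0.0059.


P1/P0 = beta / (beta - rho)
P1/P0 = 0.0059 / (0.0059 - 0.00313) = 2.129964
P1 = 364 * 2.129964 = 775.31 MW

775.31


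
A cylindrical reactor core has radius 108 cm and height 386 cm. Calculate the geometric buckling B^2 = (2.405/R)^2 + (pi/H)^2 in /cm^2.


B^2 = (2.405/R)^2 + (pi/H)^2
B^2 = (2.405/108)^2 + (pi/386)^2
B^2 = 5.6213e-04 /cm^2

5.6213e-04


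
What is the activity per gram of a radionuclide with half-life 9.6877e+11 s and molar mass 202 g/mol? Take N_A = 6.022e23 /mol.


lambda = ln(2) / t_half = ln(2) / 9.6877e+11 = 7.154920e-13 /s
SA = lambda * N_A / M
SA = 7.154920e-13 * 6.022e23 / 202
SA = 2.1330e+09 Bq/g

2.1330e+09


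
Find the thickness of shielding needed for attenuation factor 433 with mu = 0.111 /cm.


x = ln(factor) / mu
x = ln(433) / 0.111
x = 54.691 cm

54.691


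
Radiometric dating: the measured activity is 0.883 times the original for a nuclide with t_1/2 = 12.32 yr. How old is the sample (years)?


lambda = ln(2) / t_half = ln(2) / 12.32 = 0.05626195 /yr
t = -ln(A/A0) / lambda
t = -ln(0.883) / 0.05626195
t = 2.2116 yr

2.2116


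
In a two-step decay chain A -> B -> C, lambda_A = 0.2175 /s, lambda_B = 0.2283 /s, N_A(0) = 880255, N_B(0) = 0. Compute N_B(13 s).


N_B(t) = lambda_A * N_A0 / (lambda_B - lambda_A) * [exp(-lambda_A*t) - exp(-lambda_B*t)]
exp(-0.2175*13) = 0.05916057; exp(-0.2283*13) = 0.05141116
N_B = 0.2175 * 880255 / (0.2283 - 0.2175) * (0.05916057 - 0.05141116)
N_B = 137377

137377


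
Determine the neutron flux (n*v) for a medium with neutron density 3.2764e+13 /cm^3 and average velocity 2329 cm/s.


phi = n * v
phi = 3.2764e+13 * 2329
phi = 7.6307e+16 /cm^2/s

7.6307e+16


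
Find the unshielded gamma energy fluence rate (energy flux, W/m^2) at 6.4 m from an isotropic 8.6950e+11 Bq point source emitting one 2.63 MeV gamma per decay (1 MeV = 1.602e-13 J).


psi = A * E * 1.602e-13 / (4*pi*r^2)
psi = 8.6950e+11 * 2.63 * 1.602e-13 / (4*pi*6.4^2)
psi = 7.1173e-04 W/m^2

7.1173e-04


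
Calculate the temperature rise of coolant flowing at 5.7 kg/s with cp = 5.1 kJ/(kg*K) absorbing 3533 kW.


dT = Q / (m_dot * cp)
dT = 3533 / (5.7 * 5.1)
dT = 121.53 C

121.53


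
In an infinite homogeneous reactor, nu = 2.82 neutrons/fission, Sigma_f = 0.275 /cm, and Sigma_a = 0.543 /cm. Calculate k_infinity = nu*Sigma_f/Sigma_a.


k_inf = nu * Sigma_f / Sigma_a
k_inf = 2.82 * 0.275 / 0.543
k_inf = 1.4282

1.4282


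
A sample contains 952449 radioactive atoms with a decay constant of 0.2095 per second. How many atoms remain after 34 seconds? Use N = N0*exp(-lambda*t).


N = N0 * exp(-lambda * t)
N = 952449 * exp(-0.2095 * 34)
N = 768.00

768.00


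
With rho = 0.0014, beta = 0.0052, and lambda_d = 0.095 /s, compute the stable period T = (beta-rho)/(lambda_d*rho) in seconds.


T = (beta - rho) / (lambda_d * rho)
T = (0.0052 - 0.0014) / (0.095 * 0.0014)
T = 28.571 s

28.571


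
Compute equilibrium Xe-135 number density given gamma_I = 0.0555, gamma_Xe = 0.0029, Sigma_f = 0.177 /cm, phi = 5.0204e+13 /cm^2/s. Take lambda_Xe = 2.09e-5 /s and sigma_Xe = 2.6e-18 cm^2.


Xe_eq = (gamma_I + gamma_Xe) * Sigma_f * phi / (lambda_Xe + sigma_Xe * phi)
Numerator = (0.0555 + 0.0029) * 0.177 * 5.0204e+13 = 5.189487e+11
Denominator = 2.09e-5 + 2.6e-18 * 5.0204e+13 = 1.514304e-04
Xe_eq = 5.189487e+11 / 1.514304e-04 = 3.4270e+15 /cm^3

3.4270e+15


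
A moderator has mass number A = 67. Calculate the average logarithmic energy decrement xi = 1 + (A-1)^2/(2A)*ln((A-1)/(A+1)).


xi = 1 + (A-1)^2/(2A) * ln((A-1)/(A+1))
xi = 1 + (67-1)^2/(2*67) * ln((67-1)/(67 +1))
xi = 0.029556

0.029556


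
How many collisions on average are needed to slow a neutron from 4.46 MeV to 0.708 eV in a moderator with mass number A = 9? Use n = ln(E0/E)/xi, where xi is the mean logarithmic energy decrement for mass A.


xi = 1 + (A-1)^2/(2A)*ln((A-1)/(A+1)) = 0.2066007 (for A = 9)
n = ln(E0/E) / xi
n = ln(4.46e6 / 0.708) / 0.2066007
n = ln(6.299435e+06) / 0.2066007 = 75.779

75.779


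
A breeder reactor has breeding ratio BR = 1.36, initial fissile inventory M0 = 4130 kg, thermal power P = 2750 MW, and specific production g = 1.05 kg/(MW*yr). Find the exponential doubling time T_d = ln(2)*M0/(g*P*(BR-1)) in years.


Breeding gain G = BR - 1 = 1.36 - 1 = 0.36
Fissile production rate = g * P * G = 1.05 * 2750 * 0.36 = 1039.5 kg/yr
T_d = ln(2) * M0 / (g * P * G)
T_d = ln(2) * 4130 / 1039.5 = 2.7539 yr

2.7539


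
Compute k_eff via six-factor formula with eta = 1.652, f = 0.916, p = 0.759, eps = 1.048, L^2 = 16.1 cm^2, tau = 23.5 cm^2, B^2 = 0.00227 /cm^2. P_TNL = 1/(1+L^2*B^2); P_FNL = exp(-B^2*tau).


k_inf = eta*f*p*eps = 1.652*0.916*0.759*1.048 = 1.203673
P_TNL = 1/(1 + L^2*B^2) = 1/(1 + 16.1*0.00227) = 0.9647416
P_FNL = exp(-B^2*tau) = exp(-0.00227*23.5) = 0.9480529
k_eff = k_inf * P_TNL * P_FNL = 1.203673 * 0.9647416 * 0.9480529
k_eff = 1.1009

1.1009


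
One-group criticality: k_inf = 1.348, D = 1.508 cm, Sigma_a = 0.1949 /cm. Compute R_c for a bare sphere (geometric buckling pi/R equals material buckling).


L^2 = D / Sigma_a = 1.508 / 0.1949 = 7.737301 cm^2
B_m^2 = (k_inf - 1) / L^2 = (1.348 - 1) / 7.737301 = 0.04497692 /cm^2
For a bare sphere: B_g = pi/R, so R_c = pi / sqrt(B_m^2)
R_c = pi / sqrt(0.04497692) = 14.813 cm

14.813


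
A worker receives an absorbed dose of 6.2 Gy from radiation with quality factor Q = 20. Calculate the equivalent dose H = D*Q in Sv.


H = D * Q
H = 6.2 * 20
H = 124.00 Sv

124.00


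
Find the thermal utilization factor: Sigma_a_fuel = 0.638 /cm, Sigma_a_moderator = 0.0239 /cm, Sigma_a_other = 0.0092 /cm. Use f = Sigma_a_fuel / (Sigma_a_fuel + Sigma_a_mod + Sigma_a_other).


f = Sigma_a_fuel / (Sigma_a_fuel + Sigma_a_mod + Sigma_a_other)
f = 0.638 / (0.638 + 0.0239 + 0.0092)
f = 0.95068

0.95068


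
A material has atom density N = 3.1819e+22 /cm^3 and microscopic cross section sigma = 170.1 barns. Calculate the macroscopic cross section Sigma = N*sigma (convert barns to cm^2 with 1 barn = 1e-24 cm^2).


Sigma = N * sigma_barns * 1e-24
Sigma = 3.1819e+22 * 170.1 * 1e-24
Sigma = 5.4124 /cm

5.4124


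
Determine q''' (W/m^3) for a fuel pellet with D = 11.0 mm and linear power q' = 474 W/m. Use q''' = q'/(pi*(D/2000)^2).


r = D / 2 / 1000 = 11.0 / 2 / 1000 = 0.0055 m
q''' = q' / (pi * r^2)
q''' = 474 / (pi * 0.0055^2)
q''' = 4.9877e+06 W/m^3

4.9877e+06


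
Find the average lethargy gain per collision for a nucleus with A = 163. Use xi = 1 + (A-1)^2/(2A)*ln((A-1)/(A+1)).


xi = 1 + (A-1)^2/(2A) * ln((A-1)/(A+1))
xi = 1 + (163-1)^2/(2*163) * ln((163-1)/(163 +1))
xi = 0.012220

0.012220


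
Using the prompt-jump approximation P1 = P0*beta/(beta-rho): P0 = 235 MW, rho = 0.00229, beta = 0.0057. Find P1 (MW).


P1/P0 = beta / (beta - rho)
P1/P0 = 0.0057 / (0.0057 - 0.00229) = 1.671554
P1 = 235 * 1.671554 = 392.82 MW

392.82


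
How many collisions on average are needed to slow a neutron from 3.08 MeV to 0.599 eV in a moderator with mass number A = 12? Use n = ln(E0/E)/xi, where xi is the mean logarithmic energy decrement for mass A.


xi = 1 + (A-1)^2/(2A)*ln((A-1)/(A+1)) = 0.1577690 (for A = 12)
n = ln(E0/E) / xi
n = ln(3.08e6 / 0.599) / 0.1577690
n = ln(5.141903e+06) / 0.1577690 = 97.947

97.947


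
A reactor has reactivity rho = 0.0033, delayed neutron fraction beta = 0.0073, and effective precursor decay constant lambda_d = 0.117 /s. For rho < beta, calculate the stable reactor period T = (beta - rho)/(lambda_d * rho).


T = (beta - rho) / (lambda_d * rho)
T = (0.0073 - 0.0033) / (0.117 * 0.0033)
T = 10.360 s

10.360


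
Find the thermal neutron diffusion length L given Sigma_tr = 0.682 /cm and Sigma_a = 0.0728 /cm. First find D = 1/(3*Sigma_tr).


D = 1 / (3 * Sigma_tr) = 1 / (3 * 0.682) = 0.4887586 cm
L = sqrt(D / Sigma_a)
L = sqrt(0.4887586 / 0.0728)
L = 2.5911 cm

2.5911


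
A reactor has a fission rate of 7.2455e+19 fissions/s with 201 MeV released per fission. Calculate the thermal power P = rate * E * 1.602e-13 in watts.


P = fission_rate * E_MeV * 1.602e-13
P = 7.2455e+19 * 201 * 1.602e-13
P = 2.3331e+09 W

2.3331e+09


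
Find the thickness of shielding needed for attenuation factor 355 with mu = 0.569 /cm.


x = ln(factor) / mu
x = ln(355) / 0.569
x = 10.320 cm

10.320


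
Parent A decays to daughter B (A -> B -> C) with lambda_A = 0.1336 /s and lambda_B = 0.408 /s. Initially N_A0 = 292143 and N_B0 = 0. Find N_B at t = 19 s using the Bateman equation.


N_B(t) = lambda_A * N_A0 / (lambda_B - lambda_A) * [exp(-lambda_A*t) - exp(-lambda_B*t)]
exp(-0.1336*19) = 0.07899269; exp(-0.408*19) = 4.298819e-04
N_B = 0.1336 * 292143 / (0.408 - 0.1336) * (0.07899269 - 4.298819e-04)
N_B = 11175

11175


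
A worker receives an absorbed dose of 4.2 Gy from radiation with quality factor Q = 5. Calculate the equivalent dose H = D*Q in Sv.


H = D * Q
H = 4.2 * 5
H = 21.000 Sv

21.000


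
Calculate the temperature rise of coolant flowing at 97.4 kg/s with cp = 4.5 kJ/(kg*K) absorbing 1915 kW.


dT = Q / (m_dot * cp)
dT = 1915 / (97.4 * 4.5)
dT = 4.3692 C

4.3692


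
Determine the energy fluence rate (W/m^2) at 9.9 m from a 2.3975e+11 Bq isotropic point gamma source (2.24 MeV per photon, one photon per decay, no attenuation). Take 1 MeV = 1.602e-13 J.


psi = A * E * 1.602e-13 / (4*pi*r^2)
psi = 2.3975e+11 * 2.24 * 1.602e-13 / (4*pi*9.9^2)
psi = 6.9854e-05 W/m^2

6.9854e-05


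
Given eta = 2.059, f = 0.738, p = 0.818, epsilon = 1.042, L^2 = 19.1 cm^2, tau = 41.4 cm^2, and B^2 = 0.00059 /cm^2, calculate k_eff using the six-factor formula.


k_inf = eta*f*p*eps = 2.059*0.738*0.818*1.042 = 1.295191
P_TNL = 1/(1 + L^2*B^2) = 1/(1 + 19.1*0.00059) = 0.9888566
P_FNL = exp(-B^2*tau) = exp(-0.00059*41.4) = 0.9758699
k_eff = k_inf * P_TNL * P_FNL = 1.295191 * 0.9888566 * 0.9758699
k_eff = 1.2499

1.2499


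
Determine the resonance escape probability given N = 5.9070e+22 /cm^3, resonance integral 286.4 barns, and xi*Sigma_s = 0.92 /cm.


p = exp(-N * I * 1e-24 / (xi*Sigma_s))
p = exp(-5.9070e+22 * 286.4 * 1e-24 / 0.92)
p = 1.0324e-08

1.0324e-08


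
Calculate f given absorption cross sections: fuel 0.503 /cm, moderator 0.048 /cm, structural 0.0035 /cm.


f = Sigma_a_fuel / (Sigma_a_fuel + Sigma_a_mod + Sigma_a_other)
f = 0.503 / (0.503 + 0.048 + 0.0035)
f = 0.90712

0.90712


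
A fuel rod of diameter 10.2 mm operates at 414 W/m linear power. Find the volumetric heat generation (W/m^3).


r = D / 2 / 1000 = 10.2 / 2 / 1000 = 0.0051 m
q''' = q' / (pi * r^2)
q''' = 414 / (pi * 0.0051^2)
q''' = 5.0665e+06 W/m^3

5.0665e+06


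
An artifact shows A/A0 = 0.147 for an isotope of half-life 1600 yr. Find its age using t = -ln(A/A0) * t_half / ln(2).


lambda = ln(2) / t_half = ln(2) / 1600 = 4.332170e-04 /yr
t = -ln(A/A0) / lambda
t = -ln(0.147) / 4.332170e-04
t = 4425.8 yr

4425.8


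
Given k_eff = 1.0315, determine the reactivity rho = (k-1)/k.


rho = (k_eff - 1) / k_eff
rho = (1.0315 - 1) / 1.0315
rho = 0.030538

0.030538


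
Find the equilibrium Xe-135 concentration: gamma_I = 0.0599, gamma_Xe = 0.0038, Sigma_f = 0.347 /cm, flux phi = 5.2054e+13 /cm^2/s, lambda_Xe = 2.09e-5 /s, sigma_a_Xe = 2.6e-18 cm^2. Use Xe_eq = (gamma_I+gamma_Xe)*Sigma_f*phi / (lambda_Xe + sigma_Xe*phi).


Xe_eq = (gamma_I + gamma_Xe) * Sigma_f * phi / (lambda_Xe + sigma_Xe * phi)
Numerator = (0.0599 + 0.0038) * 0.347 * 5.2054e+13 = 1.150596e+12
Denominator = 2.09e-5 + 2.6e-18 * 5.2054e+13 = 1.562404e-04
Xe_eq = 1.150596e+12 / 1.562404e-04 = 7.3643e+15 /cm^3

7.3643e+15


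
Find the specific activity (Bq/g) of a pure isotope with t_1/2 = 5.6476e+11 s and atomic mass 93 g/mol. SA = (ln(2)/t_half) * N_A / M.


lambda = ln(2) / t_half = ln(2) / 5.6476e+11 = 1.227331e-12 /s
SA = lambda * N_A / M
SA = 1.227331e-12 * 6.022e23 / 93
SA = 7.9473e+09 Bq/g

7.9473e+09


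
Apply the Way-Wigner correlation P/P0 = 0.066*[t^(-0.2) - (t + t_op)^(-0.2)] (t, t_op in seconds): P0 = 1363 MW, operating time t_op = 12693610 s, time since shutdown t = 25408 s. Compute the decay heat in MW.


P/P0 = 0.066 * [t^(-0.2) - (t + t_op)^(-0.2)]
P/P0 = 0.066 * [25408^(-0.2) - (25408 + 12693610)^(-0.2)]
P/P0 = 0.066 * [0.1315243 - 0.03794104] = 0.006176495
P = 1363 * 0.006176495 = 8.4186 MW

8.4186


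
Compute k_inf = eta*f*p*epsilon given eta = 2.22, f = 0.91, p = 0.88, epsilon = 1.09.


k_inf = eta * f * p * epsilon
k_inf = 2.22 * 0.91 * 0.88 * 1.09
k_inf = 1.9378

1.9378


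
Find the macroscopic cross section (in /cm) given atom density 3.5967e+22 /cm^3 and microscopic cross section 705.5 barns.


Sigma = N * sigma_barns * 1e-24
Sigma = 3.5967e+22 * 705.5 * 1e-24
Sigma = 25.375 /cm

25.375


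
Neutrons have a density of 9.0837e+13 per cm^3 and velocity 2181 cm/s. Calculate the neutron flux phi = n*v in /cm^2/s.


phi = n * v
phi = 9.0837e+13 * 2181
phi = 1.9812e+17 /cm^2/s

1.9812e+17


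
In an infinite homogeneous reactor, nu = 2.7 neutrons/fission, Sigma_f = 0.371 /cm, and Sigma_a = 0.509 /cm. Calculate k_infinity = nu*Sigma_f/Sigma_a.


k_inf = nu * Sigma_f / Sigma_a
k_inf = 2.7 * 0.371 / 0.509
k_inf = 1.9680

1.9680


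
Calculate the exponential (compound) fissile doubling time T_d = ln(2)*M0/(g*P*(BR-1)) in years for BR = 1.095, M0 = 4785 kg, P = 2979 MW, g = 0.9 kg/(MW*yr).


Breeding gain G = BR - 1 = 1.095 - 1 = 0.095
Fissile production rate = g * P * G = 0.9 * 2979 * 0.095 = 254.7045 kg/yr
T_d = ln(2) * M0 / (g * P * G)
T_d = ln(2) * 4785 / 254.7045 = 13.022 yr

13.022


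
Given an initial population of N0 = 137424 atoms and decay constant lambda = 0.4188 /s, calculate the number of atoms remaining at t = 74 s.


N = N0 * exp(-lambda * t)
N = 137424 * exp(-0.4188 * 74)
N = 4.7726e-09

4.7726e-09


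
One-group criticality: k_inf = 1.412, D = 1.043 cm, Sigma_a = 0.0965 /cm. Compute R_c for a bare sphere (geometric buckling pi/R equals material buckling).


L^2 = D / Sigma_a = 1.043 / 0.0965 = 10.80829 cm^2
B_m^2 = (k_inf - 1) / L^2 = (1.412 - 1) / 10.80829 = 0.03811889 /cm^2
For a bare sphere: B_g = pi/R, so R_c = pi / sqrt(B_m^2)
R_c = pi / sqrt(0.03811889) = 16.091 cm

16.091


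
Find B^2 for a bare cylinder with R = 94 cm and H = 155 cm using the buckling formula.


B^2 = (2.405/R)^2 + (pi/H)^2
B^2 = (2.405/94)^2 + (pi/155)^2
B^2 = 0.0010654 /cm^2

0.0010654


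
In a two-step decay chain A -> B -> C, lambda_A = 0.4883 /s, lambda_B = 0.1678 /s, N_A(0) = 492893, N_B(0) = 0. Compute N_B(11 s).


N_B(t) = lambda_A * N_A0 / (lambda_B - lambda_A) * [exp(-lambda_A*t) - exp(-lambda_B*t)]
exp(-0.4883*11) = 0.004648085; exp(-0.1678*11) = 0.1578990
N_B = 0.4883 * 492893 / (0.1678 - 0.4883) * (0.004648085 - 0.1578990)
N_B = 115084

115084


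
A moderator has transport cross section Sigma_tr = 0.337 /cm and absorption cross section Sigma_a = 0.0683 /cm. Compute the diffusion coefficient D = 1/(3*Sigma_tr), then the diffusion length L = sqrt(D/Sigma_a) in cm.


D = 1 / (3 * Sigma_tr) = 1 / (3 * 0.337) = 0.9891197 cm
L = sqrt(D / Sigma_a)
L = sqrt(0.9891197 / 0.0683)
L = 3.8055 cm

3.8055


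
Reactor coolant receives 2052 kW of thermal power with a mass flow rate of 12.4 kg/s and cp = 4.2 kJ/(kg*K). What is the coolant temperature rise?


dT = Q / (m_dot * cp)
dT = 2052 / (12.4 * 4.2)
dT = 39.401 C

39.401


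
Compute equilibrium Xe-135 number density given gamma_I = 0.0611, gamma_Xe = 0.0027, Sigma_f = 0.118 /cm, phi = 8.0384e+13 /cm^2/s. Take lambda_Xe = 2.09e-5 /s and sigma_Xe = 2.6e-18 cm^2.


Xe_eq = (gamma_I + gamma_Xe) * Sigma_f * phi / (lambda_Xe + sigma_Xe * phi)
Numerator = (0.0611 + 0.0027) * 0.118 * 8.0384e+13 = 6.051629e+11
Denominator = 2.09e-5 + 2.6e-18 * 8.0384e+13 = 2.298984e-04
Xe_eq = 6.051629e+11 / 2.298984e-04 = 2.6323e+15 /cm^3

2.6323e+15


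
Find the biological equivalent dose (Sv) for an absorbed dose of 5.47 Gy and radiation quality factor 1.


H = D * Q
H = 5.47 * 1
H = 5.4700 Sv

5.4700


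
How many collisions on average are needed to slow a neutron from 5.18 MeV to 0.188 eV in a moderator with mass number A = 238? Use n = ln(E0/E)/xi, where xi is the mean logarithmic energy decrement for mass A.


xi = 1 + (A-1)^2/(2A)*ln((A-1)/(A+1)) = 0.008379872 (for A = 238)
n = ln(E0/E) / xi
n = ln(5.18e6 / 0.188) / 0.008379872
n = ln(2.755319e+07) / 0.008379872 = 2044.4

2044.4


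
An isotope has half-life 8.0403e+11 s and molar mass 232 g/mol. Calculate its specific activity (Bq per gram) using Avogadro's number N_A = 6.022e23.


lambda = ln(2) / t_half = ln(2) / 8.0403e+11 = 8.620912e-13 /s
SA = lambda * N_A / M
SA = 8.620912e-13 * 6.022e23 / 232
SA = 2.2377e+09 Bq/g

2.2377e+09


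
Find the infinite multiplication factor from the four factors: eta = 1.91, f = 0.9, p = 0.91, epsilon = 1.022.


k_inf = eta * f * p * epsilon
k_inf = 1.91 * 0.9 * 0.91 * 1.022
k_inf = 1.5987

1.5987


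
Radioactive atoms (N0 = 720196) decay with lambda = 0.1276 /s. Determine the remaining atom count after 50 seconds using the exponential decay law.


N = N0 * exp(-lambda * t)
N = 720196 * exp(-0.1276 * 50)
N = 1220.8

1220.8


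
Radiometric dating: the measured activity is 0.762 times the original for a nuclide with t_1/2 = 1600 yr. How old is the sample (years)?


lambda = ln(2) / t_half = ln(2) / 1600 = 4.332170e-04 /yr
t = -ln(A/A0) / lambda
t = -ln(0.762) / 4.332170e-04
t = 627.42 yr

627.42


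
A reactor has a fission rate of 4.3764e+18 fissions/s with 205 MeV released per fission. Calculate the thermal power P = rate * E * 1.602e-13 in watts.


P = fission_rate * E_MeV * 1.602e-13
P = 4.3764e+18 * 205 * 1.602e-13
P = 1.4373e+08 W

1.4373e+08


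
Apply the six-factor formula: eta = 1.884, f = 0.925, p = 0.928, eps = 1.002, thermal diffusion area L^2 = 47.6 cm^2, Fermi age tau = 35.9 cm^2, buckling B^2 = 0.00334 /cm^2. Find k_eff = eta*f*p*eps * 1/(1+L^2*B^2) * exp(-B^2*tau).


k_inf = eta*f*p*eps = 1.884*0.925*0.928*1.002 = 1.620460
P_TNL = 1/(1 + L^2*B^2) = 1/(1 + 47.6*0.00334) = 0.8628247
P_FNL = exp(-B^2*tau) = exp(-0.00334*35.9) = 0.8870038
k_eff = k_inf * P_TNL * P_FNL = 1.620460 * 0.8628247 * 0.8870038
k_eff = 1.2402

1.2402


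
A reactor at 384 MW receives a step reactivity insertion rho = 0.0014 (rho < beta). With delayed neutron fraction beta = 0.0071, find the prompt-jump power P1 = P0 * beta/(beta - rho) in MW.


P1/P0 = beta / (beta - rho)
P1/P0 = 0.0071 / (0.0071 - 0.0014) = 1.245614
P1 = 384 * 1.245614 = 478.32 MW

478.32


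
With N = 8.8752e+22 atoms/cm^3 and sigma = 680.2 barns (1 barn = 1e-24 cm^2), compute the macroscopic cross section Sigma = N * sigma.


Sigma = N * sigma_barns * 1e-24
Sigma = 8.8752e+22 * 680.2 * 1e-24
Sigma = 60.369 /cm

60.369


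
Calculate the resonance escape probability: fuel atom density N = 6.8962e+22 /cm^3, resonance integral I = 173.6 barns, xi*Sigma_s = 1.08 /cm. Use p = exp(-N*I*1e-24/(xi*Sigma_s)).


p = exp(-N * I * 1e-24 / (xi*Sigma_s))
p = exp(-6.8962e+22 * 173.6 * 1e-24 / 1.08)
p = 1.5341e-05

1.5341e-05


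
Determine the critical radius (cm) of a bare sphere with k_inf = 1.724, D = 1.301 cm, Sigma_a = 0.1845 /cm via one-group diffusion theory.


L^2 = D / Sigma_a = 1.301 / 0.1845 = 7.051491 cm^2
B_m^2 = (k_inf - 1) / L^2 = (1.724 - 1) / 7.051491 = 0.1026733 /cm^2
For a bare sphere: B_g = pi/R, so R_c = pi / sqrt(B_m^2)
R_c = pi / sqrt(0.1026733) = 9.8044 cm

9.8044


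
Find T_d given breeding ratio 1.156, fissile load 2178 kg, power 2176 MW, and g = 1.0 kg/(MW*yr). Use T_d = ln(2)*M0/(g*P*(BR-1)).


Breeding gain G = BR - 1 = 1.156 - 1 = 0.156
Fissile production rate = g * P * G = 1.0 * 2176 * 0.156 = 339.456 kg/yr
T_d = ln(2) * M0 / (g * P * G)
T_d = ln(2) * 2178 / 339.456 = 4.4473 yr

4.4473


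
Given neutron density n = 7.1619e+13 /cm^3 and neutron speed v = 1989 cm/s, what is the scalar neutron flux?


phi = n * v
phi = 7.1619e+13 * 1989
phi = 1.4245e+17 /cm^2/s

1.4245e+17


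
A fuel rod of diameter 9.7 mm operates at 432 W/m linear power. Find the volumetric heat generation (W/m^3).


r = D / 2 / 1000 = 9.7 / 2 / 1000 = 0.00485 m
q''' = q' / (pi * r^2)
q''' = 432 / (pi * 0.00485^2)
q''' = 5.8459e+06 W/m^3

5.8459e+06


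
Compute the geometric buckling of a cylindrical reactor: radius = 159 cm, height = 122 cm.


B^2 = (2.405/R)^2 + (pi/H)^2
B^2 = (2.405/159)^2 + (pi/122)^2
B^2 = 8.9189e-04 /cm^2

8.9189e-04


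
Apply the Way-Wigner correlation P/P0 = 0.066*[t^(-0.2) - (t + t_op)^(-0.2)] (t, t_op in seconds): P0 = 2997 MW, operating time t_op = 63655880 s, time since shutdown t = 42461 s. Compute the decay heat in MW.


P/P0 = 0.066 * [t^(-0.2) - (t + t_op)^(-0.2)]
P/P0 = 0.066 * [42461^(-0.2) - (42461 + 63655880)^(-0.2)]
P/P0 = 0.066 * [0.1186867 - 0.02748998] = 0.006018984
P = 2997 * 0.006018984 = 18.039 MW

18.039


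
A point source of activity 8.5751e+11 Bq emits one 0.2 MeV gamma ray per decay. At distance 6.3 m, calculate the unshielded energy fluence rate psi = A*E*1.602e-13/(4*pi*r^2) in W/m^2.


psi = A * E * 1.602e-13 / (4*pi*r^2)
psi = 8.5751e+11 * 0.2 * 1.602e-13 / (4*pi*6.3^2)
psi = 5.5086e-05 W/m^2

5.5086e-05


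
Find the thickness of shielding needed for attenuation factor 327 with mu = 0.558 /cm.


x = ln(factor) / mu
x = ln(327) / 0.558
x = 10.376 cm

10.376


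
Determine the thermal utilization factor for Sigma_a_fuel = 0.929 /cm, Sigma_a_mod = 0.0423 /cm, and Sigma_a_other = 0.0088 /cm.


f = Sigma_a_fuel / (Sigma_a_fuel + Sigma_a_mod + Sigma_a_other)
f = 0.929 / (0.929 + 0.0423 + 0.0088)
f = 0.94786

0.94786


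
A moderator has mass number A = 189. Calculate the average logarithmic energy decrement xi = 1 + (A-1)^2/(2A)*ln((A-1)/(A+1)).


xi = 1 + (A-1)^2/(2A) * ln((A-1)/(A+1))
xi = 1 + (189-1)^2/(2*189) * ln((189-1)/(189 +1))
xi = 0.010545

0.010545


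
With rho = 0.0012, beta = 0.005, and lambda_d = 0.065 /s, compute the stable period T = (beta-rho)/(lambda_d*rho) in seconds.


T = (beta - rho) / (lambda_d * rho)
T = (0.005 - 0.0012) / (0.065 * 0.0012)
T = 48.718 s

48.718


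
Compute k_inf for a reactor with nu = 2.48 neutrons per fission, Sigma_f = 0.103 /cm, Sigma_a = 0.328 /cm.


k_inf = nu * Sigma_f / Sigma_a
k_inf = 2.48 * 0.103 / 0.328
k_inf = 0.77878

0.77878


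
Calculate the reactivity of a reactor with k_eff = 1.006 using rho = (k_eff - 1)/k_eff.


rho = (k_eff - 1) / k_eff
rho = (1.006 - 1) / 1.006
rho = 0.0059642

0.0059642


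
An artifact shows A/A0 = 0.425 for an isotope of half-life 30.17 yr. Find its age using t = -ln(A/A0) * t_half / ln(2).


lambda = ln(2) / t_half = ln(2) / 30.17 = 0.02297472 /yr
t = -ln(A/A0) / lambda
t = -ln(0.425) / 0.02297472
t = 37.244 yr

37.244


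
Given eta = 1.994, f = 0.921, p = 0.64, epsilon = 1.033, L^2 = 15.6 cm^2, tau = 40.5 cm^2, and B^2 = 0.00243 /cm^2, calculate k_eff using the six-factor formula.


k_inf = eta*f*p*eps = 1.994*0.921*0.64*1.033 = 1.214130
P_TNL = 1/(1 + L^2*B^2) = 1/(1 + 15.6*0.00243) = 0.9634765
P_FNL = exp(-B^2*tau) = exp(-0.00243*40.5) = 0.9062727
k_eff = k_inf * P_TNL * P_FNL = 1.214130 * 0.9634765 * 0.9062727
k_eff = 1.0601

1.0601


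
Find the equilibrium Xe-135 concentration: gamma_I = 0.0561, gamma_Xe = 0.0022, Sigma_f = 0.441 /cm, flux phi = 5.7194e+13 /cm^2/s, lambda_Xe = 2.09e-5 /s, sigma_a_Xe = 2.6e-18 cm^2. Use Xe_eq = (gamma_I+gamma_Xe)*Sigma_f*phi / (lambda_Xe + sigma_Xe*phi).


Xe_eq = (gamma_I + gamma_Xe) * Sigma_f * phi / (lambda_Xe + sigma_Xe * phi)
Numerator = (0.0561 + 0.0022) * 0.441 * 5.7194e+13 = 1.470475e+12
Denominator = 2.09e-5 + 2.6e-18 * 5.7194e+13 = 1.696044e-04
Xe_eq = 1.470475e+12 / 1.696044e-04 = 8.6700e+15 /cm^3

8.6700e+15


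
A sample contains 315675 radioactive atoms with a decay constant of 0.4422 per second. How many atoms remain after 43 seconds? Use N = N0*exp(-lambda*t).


N = N0 * exp(-lambda * t)
N = 315675 * exp(-0.4422 * 43)
N = 0.0017430

0.0017430


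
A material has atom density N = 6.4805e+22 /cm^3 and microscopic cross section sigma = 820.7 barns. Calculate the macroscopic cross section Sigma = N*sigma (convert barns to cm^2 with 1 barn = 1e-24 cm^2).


Sigma = N * sigma_barns * 1e-24
Sigma = 6.4805e+22 * 820.7 * 1e-24
Sigma = 53.185 /cm

53.185


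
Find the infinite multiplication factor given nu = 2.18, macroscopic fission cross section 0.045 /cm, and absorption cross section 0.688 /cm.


k_inf = nu * Sigma_f / Sigma_a
k_inf = 2.18 * 0.045 / 0.688
k_inf = 0.14259

0.14259


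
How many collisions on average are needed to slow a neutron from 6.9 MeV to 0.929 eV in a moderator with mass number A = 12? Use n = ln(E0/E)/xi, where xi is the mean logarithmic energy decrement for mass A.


xi = 1 + (A-1)^2/(2A)*ln((A-1)/(A+1)) = 0.1577690 (for A = 12)
n = ln(E0/E) / xi
n = ln(6.9e6 / 0.929) / 0.1577690
n = ln(7.427341e+06) / 0.1577690 = 100.28

100.28


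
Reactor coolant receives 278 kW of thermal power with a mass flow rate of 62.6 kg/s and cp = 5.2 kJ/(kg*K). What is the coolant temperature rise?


dT = Q / (m_dot * cp)
dT = 278 / (62.6 * 5.2)
dT = 0.85402 C

0.85402


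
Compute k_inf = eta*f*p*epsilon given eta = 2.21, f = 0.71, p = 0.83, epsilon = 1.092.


k_inf = eta * f * p * epsilon
k_inf = 2.21 * 0.71 * 0.83 * 1.092
k_inf = 1.4222

1.4222


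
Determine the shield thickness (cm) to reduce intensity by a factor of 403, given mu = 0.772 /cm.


x = ln(factor) / mu
x = ln(403) / 0.772
x = 7.7706 cm

7.7706


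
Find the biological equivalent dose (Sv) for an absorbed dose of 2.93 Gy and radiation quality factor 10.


H = D * Q
H = 2.93 * 10
H = 29.300 Sv

29.300


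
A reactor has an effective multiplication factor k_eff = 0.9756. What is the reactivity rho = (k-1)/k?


rho = (k_eff - 1) / k_eff
rho = (0.9756 - 1) / 0.9756
rho = -0.025010

-0.025010


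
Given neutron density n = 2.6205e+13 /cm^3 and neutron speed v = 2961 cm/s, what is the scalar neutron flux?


phi = n * v
phi = 2.6205e+13 * 2961
phi = 7.7593e+16 /cm^2/s

7.7593e+16


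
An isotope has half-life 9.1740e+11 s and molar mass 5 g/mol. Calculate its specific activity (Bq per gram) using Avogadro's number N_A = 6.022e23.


lambda = ln(2) / t_half = ln(2) / 9.1740e+11 = 7.555561e-13 /s
SA = lambda * N_A / M
SA = 7.555561e-13 * 6.022e23 / 5
SA = 9.0999e+10 Bq/g

9.0999e+10


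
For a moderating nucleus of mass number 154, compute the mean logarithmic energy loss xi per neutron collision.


xi = 1 + (A-1)^2/(2A) * ln((A-1)/(A+1))
xi = 1 + (154-1)^2/(2*154) * ln((154-1)/(154 +1))
xi = 0.012931

0.012931


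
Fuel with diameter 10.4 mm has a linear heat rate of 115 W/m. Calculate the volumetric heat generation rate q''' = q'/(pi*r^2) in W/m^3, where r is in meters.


r = D / 2 / 1000 = 10.4 / 2 / 1000 = 0.0052 m
q''' = q' / (pi * r^2)
q''' = 115 / (pi * 0.0052^2)
q''' = 1.3538e+06 W/m^3

1.3538e+06


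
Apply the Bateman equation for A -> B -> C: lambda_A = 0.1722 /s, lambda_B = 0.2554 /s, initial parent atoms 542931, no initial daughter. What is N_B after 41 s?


N_B(t) = lambda_A * N_A0 / (lambda_B - lambda_A) * [exp(-lambda_A*t) - exp(-lambda_B*t)]
exp(-0.1722*41) = 8.586064e-04; exp(-0.2554*41) = 2.833536e-05
N_B = 0.1722 * 542931 / (0.2554 - 0.1722) * (8.586064e-04 - 2.833536e-05)
N_B = 932.98

932.98


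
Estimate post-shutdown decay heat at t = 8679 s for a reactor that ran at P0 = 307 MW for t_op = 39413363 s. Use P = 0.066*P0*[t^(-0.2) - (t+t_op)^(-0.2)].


P/P0 = 0.066 * [t^(-0.2) - (t + t_op)^(-0.2)]
P/P0 = 0.066 * [8679^(-0.2) - (8679 + 39413363)^(-0.2)]
P/P0 = 0.066 * [0.1630445 - 0.03025883] = 0.008763854
P = 307 * 0.008763854 = 2.6905 MW

2.6905


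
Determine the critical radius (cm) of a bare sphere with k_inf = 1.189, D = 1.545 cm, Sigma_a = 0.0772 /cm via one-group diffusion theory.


L^2 = D / Sigma_a = 1.545 / 0.0772 = 20.01295 cm^2
B_m^2 = (k_inf - 1) / L^2 = (1.189 - 1) / 20.01295 = 0.009443885 /cm^2
For a bare sphere: B_g = pi/R, so R_c = pi / sqrt(B_m^2)
R_c = pi / sqrt(0.009443885) = 32.328 cm

32.328


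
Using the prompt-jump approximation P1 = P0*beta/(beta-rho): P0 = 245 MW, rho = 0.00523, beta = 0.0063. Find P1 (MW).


P1/P0 = beta / (beta - rho)
P1/P0 = 0.0063 / (0.0063 - 0.00523) = 5.887850
P1 = 245 * 5.887850 = 1442.5 MW

1442.5


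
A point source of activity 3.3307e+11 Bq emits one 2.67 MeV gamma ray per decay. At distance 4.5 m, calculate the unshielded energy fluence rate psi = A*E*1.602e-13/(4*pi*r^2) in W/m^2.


psi = A * E * 1.602e-13 / (4*pi*r^2)
psi = 3.3307e+11 * 2.67 * 1.602e-13 / (4*pi*4.5^2)
psi = 5.5985e-04 W/m^2

5.5985e-04


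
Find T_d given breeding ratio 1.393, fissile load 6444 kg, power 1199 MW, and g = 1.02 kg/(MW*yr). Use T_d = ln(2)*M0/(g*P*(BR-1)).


Breeding gain G = BR - 1 = 1.393 - 1 = 0.393
Fissile production rate = g * P * G = 1.02 * 1199 * 0.393 = 480.63114 kg/yr
T_d = ln(2) * M0 / (g * P * G)
T_d = ln(2) * 6444 / 480.63114 = 9.2933 yr

9.2933
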